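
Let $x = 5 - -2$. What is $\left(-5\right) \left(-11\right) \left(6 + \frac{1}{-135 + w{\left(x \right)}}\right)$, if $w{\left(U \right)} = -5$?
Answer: $\frac{9229}{28} \approx 329.61$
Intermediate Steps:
$x = 7$ ($x = 5 + 2 = 7$)
$\left(-5\right) \left(-11\right) \left(6 + \frac{1}{-135 + w{\left(x \right)}}\right) = \left(-5\right) \left(-11\right) \left(6 + \frac{1}{-135 - 5}\right) = 55 \left(6 + \frac{1}{-140}\right) = 55 \left(6 - \frac{1}{140}\right) = 55 \cdot \frac{839}{140} = \frac{9229}{28}$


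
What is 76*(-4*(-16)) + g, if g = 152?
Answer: 5016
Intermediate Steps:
76*(-4*(-16)) + g = 76*(-4*(-16)) + 152 = 76*64 + 152 = 4864 + 152 = 5016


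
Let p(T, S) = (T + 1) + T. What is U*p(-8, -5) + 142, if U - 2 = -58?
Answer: 982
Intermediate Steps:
U = -56 (U = 2 - 58 = -56)
p(T, S) = 1 + 2*T (p(T, S) = (1 + T) + T = 1 + 2*T)
U*p(-8, -5) + 142 = -56*(1 + 2*(-8)) + 142 = -56*(1 - 16) + 142 = -56*(-15) + 142 = 840 + 142 = 982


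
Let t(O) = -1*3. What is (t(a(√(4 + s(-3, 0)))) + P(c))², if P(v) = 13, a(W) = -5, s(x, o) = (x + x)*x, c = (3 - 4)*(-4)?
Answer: 100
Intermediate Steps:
c = 4 (c = -1*(-4) = 4)
s(x, o) = 2*x² (s(x, o) = (2*x)*x = 2*x²)
t(O) = -3
(t(a(√(4 + s(-3, 0)))) + P(c))² = (-3 + 13)² = 10² = 100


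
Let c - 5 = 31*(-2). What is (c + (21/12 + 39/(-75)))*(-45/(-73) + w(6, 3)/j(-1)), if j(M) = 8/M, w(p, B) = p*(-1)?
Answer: -2225223/29200 ≈ -76.206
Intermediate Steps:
w(p, B) = -p
c = -57 (c = 5 + 31*(-2) = 5 - 62 = -57)
(c + (21/12 + 39/(-75)))*(-45/(-73) + w(6, 3)/j(-1)) = (-57 + (21/12 + 39/(-75)))*(-45/(-73) + (-1*6)/((8/(-1)))) = (-57 + (21*(1/12) + 39*(-1/75)))*(-45*(-1/73) - 6/(8*(-1))) = (-57 + (7/4 - 13/25))*(45/73 - 6/(-8)) = (-57 + 123/100)*(45/73 - 6*(-⅛)) = -5577*(45/73 + ¾)/100 = -5577/100*399/292 = -2225223/29200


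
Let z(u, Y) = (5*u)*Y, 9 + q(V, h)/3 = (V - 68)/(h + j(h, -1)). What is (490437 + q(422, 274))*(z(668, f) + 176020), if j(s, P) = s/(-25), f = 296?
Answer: 156499377909525/274 ≈ 5.7117e+11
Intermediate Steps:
j(s, P) = -s/25 (j(s, P) = s*(-1/25) = -s/25)
q(V, h) = -27 + 25*(-68 + V)/(8*h) (q(V, h) = -27 + 3*((V - 68)/(h - h/25)) = -27 + 3*((-68 + V)/((24*h/25))) = -27 + 3*((-68 + V)*(25/(24*h))) = -27 + 3*(25*(-68 + V)/(24*h)) = -27 + 25*(-68 + V)/(8*h))
z(u, Y) = 5*Y*u
(490437 + q(422, 274))*(z(668, f) + 176020) = (490437 + (1/8)*(-1700 - 216*274 + 25*422)/274)*(5*296*668 + 176020) = (490437 + (1/8)*(1/274)*(-1700 - 59184 + 10550))*(988640 + 176020) = (490437 + (1/8)*(1/274)*(-50334))*1164660 = (490437 - 25167/1096)*1164660 = (537493785/1096)*1164660 = 156499377909525/274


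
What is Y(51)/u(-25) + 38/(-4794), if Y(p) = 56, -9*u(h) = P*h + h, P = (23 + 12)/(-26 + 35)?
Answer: 2712973/659175 ≈ 4.1157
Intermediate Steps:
P = 35/9 ≈ 3.8889
u(h) = -44*h/81 (u(h) = -(35*h/9 + h)/9 = -44*h/81)
Y(51)/u(-25) + 38/(-4794) = 56/((-44/81*(-25))) + 38/(-4794) = 56/(1100/81) + 38*(-1/4794) = 56*(81/1100) - 19/2397 = 1134/275 - 19/2397 = 2712973/659175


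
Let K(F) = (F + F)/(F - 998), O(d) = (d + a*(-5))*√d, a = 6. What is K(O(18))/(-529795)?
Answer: 1296/131576177635 - 17964*√2/131576177635 ≈ -1.8323e-7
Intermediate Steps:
O(d) = √d*(-30 + d) (O(d) = (d + 6*(-5))*√d = (d - 30)*√d = (-30 + d)*√d = √d*(-30 + d))
K(F) = 2*F/(-998 + F) (K(F) = (2*F)/(-998 + F) = 2*F/(-998 + F))
K(O(18))/(-529795) = (2*(√18*(-30 + 18))/(-998 + √18*(-30 + 18)))/(-529795) = (2*((3*√2)*(-12))/(-998 + (3*√2)*(-12)))*(-1/529795) = (2*(-36*√2)/(-998 - 36*√2))*(-1/529795) = -72*√2/(-998 - 36*√2)*(-1/529795) = 72*√2/(529795*(-998 - 36*√2))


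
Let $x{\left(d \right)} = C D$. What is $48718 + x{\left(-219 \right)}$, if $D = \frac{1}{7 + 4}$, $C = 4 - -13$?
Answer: $\frac{535915}{11} \approx 48720.0$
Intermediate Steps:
$C = 17$ ($C = 4 + 13 = 17$)
$D = \frac{1}{11} \approx 0.090909$
$x{\left(d \right)} = \frac{17}{11}$ ($x{\left(d \right)} = 17 \cdot \frac{1}{11} = \frac{17}{11}$)
$48718 + x{\left(-219 \right)} = 48718 + \frac{17}{11} = \frac{535915}{11}$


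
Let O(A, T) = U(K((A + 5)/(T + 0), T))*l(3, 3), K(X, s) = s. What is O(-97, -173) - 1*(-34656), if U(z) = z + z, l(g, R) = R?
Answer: 33618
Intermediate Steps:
U(z) = 2*z
O(A, T) = 6*T (O(A, T) = (2*T)*3 = 6*T)
O(-97, -173) - 1*(-34656) = 6*(-173) - 1*(-34656) = -1038 + 34656 = 33618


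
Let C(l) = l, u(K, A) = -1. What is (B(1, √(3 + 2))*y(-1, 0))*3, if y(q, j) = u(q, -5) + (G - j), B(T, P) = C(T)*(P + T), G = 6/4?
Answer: 3/2 + 3*√5/2 ≈ 4.8541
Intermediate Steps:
G = 3/2 (G = 6*(¼) = 3/2 ≈ 1.5000)
B(T, P) = T*(P + T)
y(q, j) = ½ - j (y(q, j) = -1 + (3/2 - j) = ½ - j)
(B(1, √(3 + 2))*y(-1, 0))*3 = ((1*(√(3 + 2) + 1))*(½ - 1*0))*3 = ((1*(√5 + 1))*(½ + 0))*3 = ((1*(1 + √5))*(½))*3 = ((1 + √5)*(½))*3 = (½ + √5/2)*3 = 3/2 + 3*√5/2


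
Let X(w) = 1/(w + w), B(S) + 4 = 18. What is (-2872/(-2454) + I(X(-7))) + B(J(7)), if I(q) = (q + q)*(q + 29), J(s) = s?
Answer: 1327237/120246 ≈ 11.038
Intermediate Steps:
B(S) = 14 (B(S) = -4 + 18 = 14)
X(w) = 1/(2*w)
I(q) = 2*q*(29 + q) (I(q) = (2*q)*(29 + q) = 2*q*(29 + q))
(-2872/(-2454) + I(X(-7))) + B(J(7)) = (-2872/(-2454) + 2*((½)/(-7))*(29 + (½)/(-7))) + 14 = (-2872*(-1/2454) + 2*((½)*(-⅐))*(29 + (½)*(-⅐))) + 14 = (1436/1227 + 2*(-1/14)*(29 - 1/14)) + 14 = (1436/1227 + 2*(-1/14)*(405/14)) + 14 = (1436/1227 - 405/98) + 14 = -356207/120246 + 14 = 1327237/120246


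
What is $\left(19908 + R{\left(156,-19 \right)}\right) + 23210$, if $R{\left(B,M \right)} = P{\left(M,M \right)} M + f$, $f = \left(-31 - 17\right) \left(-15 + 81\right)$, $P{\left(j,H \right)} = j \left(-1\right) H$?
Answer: $46809$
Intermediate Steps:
$P{\left(j,H \right)} = - H j$ ($P{\left(j,H \right)} = - j H = - H j$)
$f = -3168$ ($f = \left(-48\right) 66 = -3168$)
$R{\left(B,M \right)} = -3168 - M^{3}$ ($R{\left(B,M \right)} = - M M M - 3168 = - M^{2} M - 3168 = - M^{3} - 3168 = -3168 - M^{3}$)
$\left(19908 + R{\left(156,-19 \right)}\right) + 23210 = \left(19908 - -3691\right) + 23210 = \left(19908 + \left(-3168 + 6859\right)\right) + 23210 = \left(19908 + 3691\right) + 23210 = 23599 + 23210 = 46809$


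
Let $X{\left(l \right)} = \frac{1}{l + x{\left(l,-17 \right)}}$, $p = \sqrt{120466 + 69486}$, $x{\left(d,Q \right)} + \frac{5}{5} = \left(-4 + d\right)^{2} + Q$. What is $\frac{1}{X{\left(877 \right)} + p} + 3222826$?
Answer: $\frac{356382314819055153376874}{110580687514329087} + \frac{9314411010304 \sqrt{742}}{110580687514329087} \approx 3.2228 \cdot 10^{6}$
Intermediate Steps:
$x{\left(d,Q \right)} = -1 + Q + \left(-4 + d\right)^{2}$ ($x{\left(d,Q \right)} = -1 + \left(\left(-4 + d\right)^{2} + Q\right) = -1 + \left(Q + \left(-4 + d\right)^{2}\right) = -1 + Q + \left(-4 + d\right)^{2}$)
$p = 16 \sqrt{742}$ ($p = \sqrt{189952} = 16 \sqrt{742} \approx 435.83$)
$X{\left(l \right)} = \frac{1}{-18 + l + \left(-4 + l\right)^{2}}$ ($X{\left(l \right)} = \frac{1}{l - \left(18 - \left(-4 + l\right)^{2}\right)} = \frac{1}{l + \left(-18 + \left(-4 + l\right)^{2}\right)} = \frac{1}{-18 + l + \left(-4 + l\right)^{2}}$)
$\frac{1}{X{\left(877 \right)} + p} + 3222826 = \frac{1}{\frac{1}{-18 + 877 + \left(-4 + 877\right)^{2}} + 16 \sqrt{742}} + 3222826 = \frac{1}{\frac{1}{-18 + 877 + 873^{2}} + 16 \sqrt{742}} + 3222826 = \frac{1}{\frac{1}{-18 + 877 + 762129} + 16 \sqrt{742}} + 3222826 = \frac{1}{\frac{1}{762988} + 16 \sqrt{742}} + 3222826 = 3222826 + \frac{1}{\frac{1}{762988} + 16 \sqrt{742}}$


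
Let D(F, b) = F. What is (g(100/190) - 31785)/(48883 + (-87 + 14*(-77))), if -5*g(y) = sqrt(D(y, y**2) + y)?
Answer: -10595/15906 - sqrt(95)/2266605 ≈ -0.66611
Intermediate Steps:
g(y) = -sqrt(2)*sqrt(y)/5 (g(y) = -sqrt(y + y)/5 = -sqrt(2)*sqrt(y)/5)
(g(100/190) - 31785)/(48883 + (-87 + 14*(-77))) = (-sqrt(2)*sqrt(100/190)/5 - 31785)/(48883 + (-87 + 14*(-77))) = (-sqrt(2)*sqrt(100*(1/190))/5 - 31785)/(48883 + (-87 - 1078)) = (-sqrt(2)*sqrt(10/19)/5 - 31785)/(48883 - 1165) = (-sqrt(2)*sqrt(190)/19/5 - 31785)/47718 = (-2*sqrt(95)/95 - 31785)*(1/47718) = (-31785 - 2*sqrt(95)/95)*(1/47718) = -10595/15906 - sqrt(95)/2266605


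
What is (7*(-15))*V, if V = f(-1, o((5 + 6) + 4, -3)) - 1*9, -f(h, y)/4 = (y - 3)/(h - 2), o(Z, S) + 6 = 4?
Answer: 1645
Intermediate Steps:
o(Z, S) = -2 (o(Z, S) = -6 + 4 = -2)
f(h, y) = -4*(-3 + y)/(-2 + h) (f(h, y) = -4*(y - 3)/(h - 2) = -4*(-3 + y)/(-2 + h))
V = -47/3 (V = 4*(3 - 1*(-2))/(-2 - 1) - 1*9 = 4*(3 + 2)/(-3) - 9 = 4*(-⅓)*5 - 9 = -20/3 - 9 = -47/3 ≈ -15.667)
(7*(-15))*V = (7*(-15))*(-47/3) = -105*(-47/3) = 1645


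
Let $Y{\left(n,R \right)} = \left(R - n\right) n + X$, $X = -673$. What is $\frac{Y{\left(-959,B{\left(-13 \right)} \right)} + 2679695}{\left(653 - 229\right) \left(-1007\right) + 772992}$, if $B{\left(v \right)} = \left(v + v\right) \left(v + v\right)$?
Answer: $\frac{1111057}{346024} \approx 3.2109$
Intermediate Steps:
$B{\left(v \right)} = 4 v^{2}$ ($B{\left(v \right)} = 2 v 2 v = 4 v^{2}$)
$Y{\left(n,R \right)} = -673 + n \left(R - n\right)$ ($Y{\left(n,R \right)} = \left(R - n\right) n - 673 = n \left(R - n\right) - 673 = -673 + n \left(R - n\right)$)
$\frac{Y{\left(-959,B{\left(-13 \right)} \right)} + 2679695}{\left(653 - 229\right) \left(-1007\right) + 772992} = \frac{\left(-673 - \left(-959\right)^{2} + 4 \left(-13\right)^{2} \left(-959\right)\right) + 2679695}{\left(653 - 229\right) \left(-1007\right) + 772992} = \frac{\left(-673 - 919681 + 4 \cdot 169 \left(-959\right)\right) + 2679695}{424 \left(-1007\right) + 772992} = \frac{\left(-673 - 919681 + 676 \left(-959\right)\right) + 2679695}{-426968 + 772992} = \frac{\left(-673 - 919681 - 648284\right) + 2679695}{346024} = \left(-1568638 + 2679695\right) \frac{1}{346024} = 1111057 \cdot \frac{1}{346024} = \frac{1111057}{346024}$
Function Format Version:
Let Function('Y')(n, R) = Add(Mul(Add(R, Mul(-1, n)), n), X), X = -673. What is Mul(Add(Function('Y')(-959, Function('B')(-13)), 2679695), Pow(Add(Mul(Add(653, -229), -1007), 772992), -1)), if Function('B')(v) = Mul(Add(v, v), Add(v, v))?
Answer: Rational(1111057, 346024) ≈ 3.2109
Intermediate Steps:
Function('B')(v) = Mul(4, Pow(v, 2)) (Function('B')(v) = Mul(Mul(2, v), Mul(2, v)) = Mul(4, Pow(v, 2)))
Function('Y')(n, R) = Add(-673, Mul(n, Add(R, Mul(-1, n)))) (Function('Y')(n, R) = Add(Mul(Add(R, Mul(-1, n)), n), -673) = Add(Mul(n, Add(R, Mul(-1, n))), -673) = Add(-673, Mul(n, Add(R, Mul(-1, n)))))
Mul(Add(Function('Y')(-959, Function('B')(-13)), 2679695), Pow(Add(Mul(Add(653, -229), -1007), 772992), -1)) = Mul(Add(Add(-673, Mul(-1, Pow(-959, 2)), Mul(Mul(4, Pow(-13, 2)), -959)), 2679695), Pow(Add(Mul(Add(653, -229), -1007), 772992), -1)) = Mul(Add(Add(-673, Mul(-1, 919681), Mul(Mul(4, 169), -959)), 2679695), Pow(Add(Mul(424, -1007), 772992), -1)) = Mul(Add(Add(-673, -919681, Mul(676, -959)), 2679695), Pow(Add(-426968, 772992), -1)) = Mul(Add(Add(-673, -919681, -648284), 2679695), Pow(346024, -1)) = Mul(Add(-1568638, 2679695), Rational(1, 346024)) = Mul(1111057, Rational(1, 346024)) = Rational(1111057, 346024)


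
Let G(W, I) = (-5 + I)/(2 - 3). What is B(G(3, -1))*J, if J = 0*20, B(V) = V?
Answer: 0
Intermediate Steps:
G(W, I) = 5 - I (G(W, I) = (-5 + I)/(-1) = (-5 + I)*(-1) = 5 - I)
J = 0
B(G(3, -1))*J = (5 - 1*(-1))*0 = (5 + 1)*0 = 6*0 = 0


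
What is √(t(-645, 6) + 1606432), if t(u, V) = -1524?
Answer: 2*√401227 ≈ 1266.8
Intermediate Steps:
√(t(-645, 6) + 1606432) = √(-1524 + 1606432) = √1604908 = 2*√401227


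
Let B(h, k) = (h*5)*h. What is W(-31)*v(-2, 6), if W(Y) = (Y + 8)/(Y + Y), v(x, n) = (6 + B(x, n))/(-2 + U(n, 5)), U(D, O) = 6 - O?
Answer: -299/31 ≈ -9.6452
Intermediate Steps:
B(h, k) = 5*h² (B(h, k) = (5*h)*h = 5*h²)
v(x, n) = -6 - 5*x² (v(x, n) = (6 + 5*x²)/(-2 + (6 - 1*5)) = (6 + 5*x²)/(-2 + (6 - 5)) = (6 + 5*x²)/(-2 + 1) = (6 + 5*x²)/(-1) = (6 + 5*x²)*(-1) = -6 - 5*x²)
W(Y) = (8 + Y)/(2*Y) (W(Y) = (8 + Y)/((2*Y)) = (8 + Y)*(1/(2*Y)) = (8 + Y)/(2*Y))
W(-31)*v(-2, 6) = ((½)*(8 - 31)/(-31))*(-6 - 5*(-2)²) = ((½)*(-1/31)*(-23))*(-6 - 5*4) = 23*(-6 - 20)/62 = (23/62)*(-26) = -299/31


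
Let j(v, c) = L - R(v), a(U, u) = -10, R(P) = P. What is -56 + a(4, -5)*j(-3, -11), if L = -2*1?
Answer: -66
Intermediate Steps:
L = -2
j(v, c) = -2 - v
-56 + a(4, -5)*j(-3, -11) = -56 - 10*(-2 - 1*(-3)) = -56 - 10*(-2 + 3) = -56 - 10*1 = -56 - 10 = -66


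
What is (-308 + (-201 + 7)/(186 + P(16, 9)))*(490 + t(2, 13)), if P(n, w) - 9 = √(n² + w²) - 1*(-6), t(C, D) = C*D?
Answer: -798426537/5008 + 12513*√337/5008 ≈ -1.5938e+5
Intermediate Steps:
P(n, w) = 15 + √(n² + w²) (P(n, w) = 9 + (√(n² + w²) - 1*(-6)) = 9 + (√(n² + w²) + 6) = 9 + (6 + √(n² + w²)) = 15 + √(n² + w²))
(-308 + (-201 + 7)/(186 + P(16, 9)))*(490 + t(2, 13)) = (-308 + (-201 + 7)/(186 + (15 + √(16² + 9²))))*(490 + 2*13) = (-308 - 194/(186 + (15 + √(256 + 81))))*(490 + 26) = (-308 - 194/(186 + (15 + √337)))*516 = (-308 - 194/(201 + √337))*516 = -158928 - 100104/(201 + √337)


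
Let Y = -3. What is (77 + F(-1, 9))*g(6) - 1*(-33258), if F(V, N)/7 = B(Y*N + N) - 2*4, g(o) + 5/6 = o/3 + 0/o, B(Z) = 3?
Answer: 33307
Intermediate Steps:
g(o) = -5/6 + o/3 (g(o) = -5/6 + (o/3 + 0/o) = -5/6 + (o*(1/3) + 0) = -5/6 + (o/3 + 0) = -5/6 + o/3)
F(V, N) = -35 (F(V, N) = 7*(3 - 2*4) = 7*(3 - 8) = 7*(-5) = -35)
(77 + F(-1, 9))*g(6) - 1*(-33258) = (77 - 35)*(-5/6 + (1/3)*6) - 1*(-33258) = 42*(-5/6 + 2) + 33258 = 42*(7/6) + 33258 = 49 + 33258 = 33307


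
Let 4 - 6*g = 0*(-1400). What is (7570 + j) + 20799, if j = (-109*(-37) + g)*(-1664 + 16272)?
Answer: 176856515/3 ≈ 5.8952e+7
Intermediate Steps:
g = ⅔ (g = ⅔ - 0*(-1400) = ⅔ - ⅙*0 = ⅔ + 0 = ⅔ ≈ 0.66667)
j = 176771408/3 (j = (-109*(-37) + ⅔)*(-1664 + 16272) = (4033 + ⅔)*14608 = (12101/3)*14608 = 176771408/3 ≈ 5.8924e+7)
(7570 + j) + 20799 = (7570 + 176771408/3) + 20799 = 176794118/3 + 20799 = 176856515/3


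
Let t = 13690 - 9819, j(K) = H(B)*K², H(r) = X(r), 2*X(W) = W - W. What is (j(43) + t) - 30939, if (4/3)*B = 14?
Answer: -27068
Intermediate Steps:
B = 21/2 (B = (¾)*14 = 21/2 ≈ 10.500)
X(W) = 0 (X(W) = (W - W)/2 = (½)*0 = 0)
H(r) = 0
j(K) = 0 (j(K) = 0*K² = 0)
t = 3871
(j(43) + t) - 30939 = (0 + 3871) - 30939 = 3871 - 30939 = -27068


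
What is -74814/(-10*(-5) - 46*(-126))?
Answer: -1011/79 ≈ -12.797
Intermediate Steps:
-74814/(-10*(-5) - 46*(-126)) = -74814/(50 + 5796) = -74814/5846 = -74814*1/5846 = -1011/79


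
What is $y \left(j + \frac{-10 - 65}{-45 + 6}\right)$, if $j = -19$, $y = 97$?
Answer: $- \frac{21534}{13} \approx -1656.5$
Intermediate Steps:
$y \left(j + \frac{-10 - 65}{-45 + 6}\right) = 97 \left(-19 + \frac{-10 - 65}{-45 + 6}\right) = 97 \left(-19 - \frac{75}{-39}\right) = 97 \left(-19 - - \frac{25}{13}\right) = 97 \left(-19 + \frac{25}{13}\right) = 97 \left(- \frac{222}{13}\right) = - \frac{21534}{13}$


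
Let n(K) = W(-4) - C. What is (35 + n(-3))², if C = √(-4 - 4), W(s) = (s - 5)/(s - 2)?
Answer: 5297/4 - 146*I*√2 ≈ 1324.3 - 206.48*I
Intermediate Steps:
W(s) = (-5 + s)/(-2 + s)
C = 2*I*√2 (C = √(-8) = 2*I*√2 ≈ 2.8284*I)
n(K) = 3/2 - 2*I*√2 (n(K) = (-5 - 4)/(-2 - 4) - 2*I*√2 = -9/(-6) - 2*I*√2 = -⅙*(-9) - 2*I*√2 = 3/2 - 2*I*√2)
(35 + n(-3))² = (35 + (3/2 - 2*I*√2))² = (73/2 - 2*I*√2)²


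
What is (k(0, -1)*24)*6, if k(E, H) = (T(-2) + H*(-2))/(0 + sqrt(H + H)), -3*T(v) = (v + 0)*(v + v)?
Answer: 48*I*sqrt(2) ≈ 67.882*I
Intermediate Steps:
T(v) = -2*v**2/3 (T(v) = -(v + 0)*(v + v)/3 = -v*2*v/3 = -2*v**2/3)
k(E, H) = sqrt(2)*(-8/3 - 2*H)/(2*sqrt(H)) (k(E, H) = (-2/3*(-2)**2 + H*(-2))/(0 + sqrt(H + H)) = (-2/3*4 - 2*H)/(0 + sqrt(2*H)) = (-8/3 - 2*H)/(0 + sqrt(2)*sqrt(H)) = (-8/3 - 2*H)/((sqrt(2)*sqrt(H))) = (-8/3 - 2*H)*(sqrt(2)/(2*sqrt(H))) = sqrt(2)*(-8/3 - 2*H)/(2*sqrt(H)))
(k(0, -1)*24)*6 = ((sqrt(2)*(-4/3 - 1*(-1))/sqrt(-1))*24)*6 = ((sqrt(2)*(-I)*(-4/3 + 1))*24)*6 = ((sqrt(2)*(-I)*(-1/3))*24)*6 = ((I*sqrt(2)/3)*24)*6 = (8*I*sqrt(2))*6 = 48*I*sqrt(2)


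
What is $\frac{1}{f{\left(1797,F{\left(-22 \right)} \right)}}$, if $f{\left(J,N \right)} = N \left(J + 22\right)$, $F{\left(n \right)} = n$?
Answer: $- \frac{1}{40018} \approx -2.4989 \cdot 10^{-5}$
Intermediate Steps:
$f{\left(J,N \right)} = N \left(22 + J\right)$
$\frac{1}{f{\left(1797,F{\left(-22 \right)} \right)}} = \frac{1}{\left(-22\right) \left(22 + 1797\right)} = \frac{1}{\left(-22\right) 1819} = \frac{1}{-40018} = - \frac{1}{40018}$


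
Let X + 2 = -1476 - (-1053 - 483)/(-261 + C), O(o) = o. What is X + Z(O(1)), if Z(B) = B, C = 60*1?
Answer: -99471/67 ≈ -1484.6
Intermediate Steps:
C = 60
X = -99538/67 (X = -2 + (-1476 - (-1053 - 483)/(-261 + 60)) = -2 + (-1476 - (-1536)/(-201)) = -2 + (-1476 - (-1536)*(-1)/201) = -2 + (-1476 - 1*512/67) = -2 + (-1476 - 512/67) = -2 - 99404/67 = -99538/67 ≈ -1485.6)
X + Z(O(1)) = -99538/67 + 1 = -99471/67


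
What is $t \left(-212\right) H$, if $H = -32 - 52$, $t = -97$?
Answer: $-1727376$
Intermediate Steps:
$H = -84$
$t \left(-212\right) H = \left(-97\right) \left(-212\right) \left(-84\right) = 20564 \left(-84\right) = -1727376$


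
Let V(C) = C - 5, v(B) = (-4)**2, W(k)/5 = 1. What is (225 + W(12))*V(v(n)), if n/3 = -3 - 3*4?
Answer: 2530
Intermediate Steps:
W(k) = 5 (W(k) = 5*1 = 5)
n = -45 (n = 3*(-3 - 3*4) = 3*(-3 - 12) = 3*(-15) = -45)
v(B) = 16
V(C) = -5 + C
(225 + W(12))*V(v(n)) = (225 + 5)*(-5 + 16) = 230*11 = 2530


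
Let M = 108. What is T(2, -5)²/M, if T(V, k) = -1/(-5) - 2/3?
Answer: 49/24300 ≈ 0.0020165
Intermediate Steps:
T(V, k) = -7/15 (T(V, k) = -1*(-⅕) - 2*⅓ = ⅕ - ⅔ = -7/15)
T(2, -5)²/M = (-7/15)²/108 = (49/225)*(1/108) = 49/24300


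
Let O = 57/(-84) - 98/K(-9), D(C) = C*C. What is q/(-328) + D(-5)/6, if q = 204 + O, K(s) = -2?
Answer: 93605/27552 ≈ 3.3974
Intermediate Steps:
D(C) = C**2
O = 1353/28 (O = 57/(-84) - 98/(-2) = 57*(-1/84) - 98*(-1/2) = -19/28 + 49 = 1353/28 ≈ 48.321)
q = 7065/28 (q = 204 + 1353/28 = 7065/28 ≈ 252.32)
q/(-328) + D(-5)/6 = (7065/28)/(-328) + (-5)**2/6 = (7065/28)*(-1/328) + 25*(1/6) = -7065/9184 + 25/6 = 93605/27552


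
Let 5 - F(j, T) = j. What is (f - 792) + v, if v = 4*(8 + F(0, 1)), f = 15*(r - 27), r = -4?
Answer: -1205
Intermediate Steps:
f = -465 (f = 15*(-4 - 27) = 15*(-31) = -465)
F(j, T) = 5 - j
v = 52 (v = 4*(8 + (5 - 1*0)) = 4*(8 + (5 + 0)) = 4*(8 + 5) = 4*13 = 52)
(f - 792) + v = (-465 - 792) + 52 = -1257 + 52 = -1205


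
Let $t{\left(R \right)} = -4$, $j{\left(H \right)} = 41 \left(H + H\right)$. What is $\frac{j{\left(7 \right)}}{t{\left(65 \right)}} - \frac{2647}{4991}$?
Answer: $- \frac{1437711}{9982} \approx -144.03$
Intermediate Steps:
$j{\left(H \right)} = 82 H$ ($j{\left(H \right)} = 41 \cdot 2 H = 82 H$)
$\frac{j{\left(7 \right)}}{t{\left(65 \right)}} - \frac{2647}{4991} = \frac{82 \cdot 7}{-4} - \frac{2647}{4991} = 574 \left(- \frac{1}{4}\right) - \frac{2647}{4991} = - \frac{287}{2} - \frac{2647}{4991} = - \frac{1437711}{9982}$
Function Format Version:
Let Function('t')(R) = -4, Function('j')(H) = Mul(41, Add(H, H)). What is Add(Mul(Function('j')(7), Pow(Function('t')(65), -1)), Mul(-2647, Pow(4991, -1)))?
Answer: Rational(-1437711, 9982) ≈ -144.03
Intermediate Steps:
Function('j')(H) = Mul(82, H) (Function('j')(H) = Mul(41, Mul(2, H)) = Mul(82, H))
Add(Mul(Function('j')(7), Pow(Function('t')(65), -1)), Mul(-2647, Pow(4991, -1))) = Add(Mul(Mul(82, 7), Pow(-4, -1)), Mul(-2647, Pow(4991, -1))) = Add(Mul(574, Rational(-1, 4)), Mul(-2647, Rational(1, 4991))) = Add(Rational(-287, 2), Rational(-2647, 4991)) = Rational(-1437711, 9982)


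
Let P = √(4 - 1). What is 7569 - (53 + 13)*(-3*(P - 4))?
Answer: 6777 + 198*√3 ≈ 7119.9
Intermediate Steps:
P = √3 ≈ 1.7320
7569 - (53 + 13)*(-3*(P - 4)) = 7569 - (53 + 13)*(-3*(√3 - 4)) = 7569 - 66*(-3*(-4 + √3)) = 7569 - 66*(12 - 3*√3) = 7569 - (792 - 198*√3) = 7569 + (-792 + 198*√3) = 6777 + 198*√3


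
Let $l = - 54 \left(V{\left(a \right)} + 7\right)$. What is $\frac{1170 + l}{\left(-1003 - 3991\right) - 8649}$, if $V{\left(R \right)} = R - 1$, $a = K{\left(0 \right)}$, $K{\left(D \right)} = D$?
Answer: $- \frac{846}{13643} \approx -0.06201$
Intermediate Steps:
$a = 0$
$V{\left(R \right)} = -1 + R$
$l = -324$ ($l = - 54 \left(\left(-1 + 0\right) + 7\right) = - 54 \left(-1 + 7\right) = \left(-54\right) 6 = -324$)
$\frac{1170 + l}{\left(-1003 - 3991\right) - 8649} = \frac{1170 - 324}{\left(-1003 - 3991\right) - 8649} = \frac{846}{\left(-1003 - 3991\right) - 8649} = \frac{846}{-4994 - 8649} = \frac{846}{-13643} = 846 \left(- \frac{1}{13643}\right) = - \frac{846}{13643}$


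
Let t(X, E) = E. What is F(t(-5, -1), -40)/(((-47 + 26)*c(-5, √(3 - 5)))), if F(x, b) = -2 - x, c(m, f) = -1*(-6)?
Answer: 1/126 ≈ 0.0079365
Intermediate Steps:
c(m, f) = 6
F(t(-5, -1), -40)/(((-47 + 26)*c(-5, √(3 - 5)))) = (-2 - 1*(-1))/(((-47 + 26)*6)) = (-2 + 1)/((-21*6)) = -1/(-126) = -1*(-1/126) = 1/126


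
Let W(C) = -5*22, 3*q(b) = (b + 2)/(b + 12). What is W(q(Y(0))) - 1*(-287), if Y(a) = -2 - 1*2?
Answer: 177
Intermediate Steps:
Y(a) = -4 (Y(a) = -2 - 2 = -4)
q(b) = (2 + b)/(3*(12 + b)) (q(b) = ((b + 2)/(b + 12))/3 = ((2 + b)/(12 + b))/3 = (2 + b)/(3*(12 + b)))
W(C) = -110
W(q(Y(0))) - 1*(-287) = -110 - 1*(-287) = -110 + 287 = 177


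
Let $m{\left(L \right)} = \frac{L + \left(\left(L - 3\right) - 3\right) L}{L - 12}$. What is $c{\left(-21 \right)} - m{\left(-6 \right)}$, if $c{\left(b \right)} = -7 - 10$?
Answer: $- \frac{40}{3} \approx -13.333$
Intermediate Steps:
$c{\left(b \right)} = -17$
$m{\left(L \right)} = \frac{L + L \left(-6 + L\right)}{-12 + L}$ ($m{\left(L \right)} = \frac{L + \left(\left(L - 3\right) - 3\right) L}{-12 + L} = \frac{L + \left(\left(-3 + L\right) - 3\right) L}{-12 + L} = \frac{L + \left(-6 + L\right) L}{-12 + L} = \frac{L + L \left(-6 + L\right)}{-12 + L}$)
$c{\left(-21 \right)} - m{\left(-6 \right)} = -17 - - \frac{6 \left(-5 - 6\right)}{-12 - 6} = -17 - \left(-6\right) \frac{1}{-18} \left(-11\right) = -17 - \left(-6\right) \left(- \frac{1}{18}\right) \left(-11\right) = -17 - - \frac{11}{3} = -17 + \frac{11}{3} = - \frac{40}{3}$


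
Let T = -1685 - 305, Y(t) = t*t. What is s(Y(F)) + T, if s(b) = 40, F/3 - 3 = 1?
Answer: -1950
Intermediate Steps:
F = 12 (F = 9 + 3*1 = 9 + 3 = 12)
Y(t) = t²
T = -1990
s(Y(F)) + T = 40 - 1990 = -1950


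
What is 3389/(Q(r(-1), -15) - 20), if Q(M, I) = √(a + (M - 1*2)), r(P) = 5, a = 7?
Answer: -6778/39 - 3389*√10/390 ≈ -201.27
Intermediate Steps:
Q(M, I) = √(5 + M) (Q(M, I) = √(7 + (M - 1*2)) = √(7 + (M - 2)) = √(7 + (-2 + M)) = √(5 + M))
3389/(Q(r(-1), -15) - 20) = 3389/(√(5 + 5) - 20) = 3389/(√10 - 20) = 3389/(-20 + √10)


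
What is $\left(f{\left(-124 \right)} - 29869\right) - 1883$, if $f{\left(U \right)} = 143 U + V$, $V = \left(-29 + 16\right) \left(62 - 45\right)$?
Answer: $-49705$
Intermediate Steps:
$V = -221$ ($V = \left(-13\right) 17 = -221$)
$f{\left(U \right)} = -221 + 143 U$ ($f{\left(U \right)} = 143 U - 221 = -221 + 143 U$)
$\left(f{\left(-124 \right)} - 29869\right) - 1883 = \left(\left(-221 + 143 \left(-124\right)\right) - 29869\right) - 1883 = \left(\left(-221 - 17732\right) - 29869\right) - 1883 = \left(-17953 - 29869\right) - 1883 = -47822 - 1883 = -49705$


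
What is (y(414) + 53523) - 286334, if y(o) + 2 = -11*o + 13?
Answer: -237354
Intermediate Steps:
y(o) = 11 - 11*o (y(o) = -2 + (-11*o + 13) = -2 + (13 - 11*o) = 11 - 11*o)
(y(414) + 53523) - 286334 = ((11 - 11*414) + 53523) - 286334 = ((11 - 4554) + 53523) - 286334 = (-4543 + 53523) - 286334 = 48980 - 286334 = -237354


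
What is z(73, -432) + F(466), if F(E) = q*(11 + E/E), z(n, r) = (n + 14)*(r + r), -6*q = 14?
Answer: -75196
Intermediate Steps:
q = -7/3 (q = -⅙*14 = -7/3 ≈ -2.3333)
z(n, r) = 2*r*(14 + n) (z(n, r) = (14 + n)*(2*r) = 2*r*(14 + n))
F(E) = -28 (F(E) = -7*(11 + E/E)/3 = -7*(11 + 1)/3 = -7/3*12 = -28)
z(73, -432) + F(466) = 2*(-432)*(14 + 73) - 28 = 2*(-432)*87 - 28 = -75168 - 28 = -75196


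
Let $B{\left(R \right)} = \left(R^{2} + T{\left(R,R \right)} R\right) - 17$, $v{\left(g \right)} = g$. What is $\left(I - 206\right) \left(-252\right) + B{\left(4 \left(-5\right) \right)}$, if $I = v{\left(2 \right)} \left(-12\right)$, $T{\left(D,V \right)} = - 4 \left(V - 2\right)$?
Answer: $56583$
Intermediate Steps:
$T{\left(D,V \right)} = 8 - 4 V$ ($T{\left(D,V \right)} = - 4 \left(-2 + V\right) = 8 - 4 V$)
$I = -24$ ($I = 2 \left(-12\right) = -24$)
$B{\left(R \right)} = -17 + R^{2} + R \left(8 - 4 R\right)$ ($B{\left(R \right)} = \left(R^{2} + \left(8 - 4 R\right) R\right) - 17 = \left(R^{2} + R \left(8 - 4 R\right)\right) - 17 = -17 + R^{2} + R \left(8 - 4 R\right)$)
$\left(I - 206\right) \left(-252\right) + B{\left(4 \left(-5\right) \right)} = \left(-24 - 206\right) \left(-252\right) - \left(17 + 1200 - 32 \left(-5\right)\right) = \left(-230\right) \left(-252\right) - \left(177 + 1200\right) = 57960 - 1377 = 56583$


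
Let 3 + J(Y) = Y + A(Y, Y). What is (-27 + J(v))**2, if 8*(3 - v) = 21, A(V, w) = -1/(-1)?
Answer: 52441/64 ≈ 819.39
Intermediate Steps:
A(V, w) = 1 (A(V, w) = -1*(-1) = 1)
v = 3/8 (v = 3 - 1/8*21 = 3 - 21/8 = 3/8 ≈ 0.37500)
J(Y) = -2 + Y (J(Y) = -3 + (Y + 1) = -3 + (1 + Y) = -2 + Y)
(-27 + J(v))**2 = (-27 + (-2 + 3/8))**2 = (-27 - 13/8)**2 = (-229/8)**2 = 52441/64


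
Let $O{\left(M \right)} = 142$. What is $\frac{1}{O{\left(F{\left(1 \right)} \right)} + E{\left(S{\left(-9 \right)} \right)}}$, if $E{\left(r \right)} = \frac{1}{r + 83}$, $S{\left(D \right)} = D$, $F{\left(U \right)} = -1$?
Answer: $\frac{74}{10509} \approx 0.0070416$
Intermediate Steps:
$E{\left(r \right)} = \frac{1}{83 + r}$
$\frac{1}{O{\left(F{\left(1 \right)} \right)} + E{\left(S{\left(-9 \right)} \right)}} = \frac{1}{142 + \frac{1}{83 - 9}} = \frac{1}{142 + \frac{1}{74}} = \frac{1}{\frac{10509}{74}} = \frac{74}{10509}$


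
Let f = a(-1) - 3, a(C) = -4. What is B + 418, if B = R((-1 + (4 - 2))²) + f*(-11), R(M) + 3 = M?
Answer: 493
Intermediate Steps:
R(M) = -3 + M
f = -7 (f = -4 - 3 = -7)
B = 75 (B = (-3 + (-1 + (4 - 2))²) - 7*(-11) = (-3 + (-1 + 2)²) + 77 = (-3 + 1²) + 77 = (-3 + 1) + 77 = -2 + 77 = 75)
B + 418 = 75 + 418 = 493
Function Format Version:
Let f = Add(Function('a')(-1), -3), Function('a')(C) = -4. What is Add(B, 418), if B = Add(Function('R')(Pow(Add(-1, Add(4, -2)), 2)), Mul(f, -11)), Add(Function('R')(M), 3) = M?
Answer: 493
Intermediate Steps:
Function('R')(M) = Add(-3, M)
f = -7 (f = Add(-4, -3) = -7)
B = 75 (B = Add(Add(-3, Pow(Add(-1, Add(4, -2)), 2)), Mul(-7, -11)) = Add(Add(-3, Pow(Add(-1, 2), 2)), 77) = Add(Add(-3, Pow(1, 2)), 77) = Add(Add(-3, 1), 77) = Add(-2, 77) = 75)
Add(B, 418) = Add(75, 418) = 493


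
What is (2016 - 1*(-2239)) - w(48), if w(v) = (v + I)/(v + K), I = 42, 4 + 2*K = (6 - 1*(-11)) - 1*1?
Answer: 12760/3 ≈ 4253.3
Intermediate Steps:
K = 6 (K = -2 + ((6 - 1*(-11)) - 1*1)/2 = -2 + ((6 + 11) - 1)/2 = -2 + (17 - 1)/2 = -2 + (1/2)*16 = -2 + 8 = 6)
w(v) = (42 + v)/(6 + v) (w(v) = (v + 42)/(v + 6) = (42 + v)/(6 + v))
(2016 - 1*(-2239)) - w(48) = (2016 - 1*(-2239)) - (42 + 48)/(6 + 48) = (2016 + 2239) - 90/54 = 4255 - 90/54 = 4255 - 1*5/3 = 4255 - 5/3 = 12760/3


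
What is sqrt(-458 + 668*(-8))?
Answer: I*sqrt(5802) ≈ 76.171*I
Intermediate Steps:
sqrt(-458 + 668*(-8)) = sqrt(-458 - 5344) = sqrt(-5802) = I*sqrt(5802)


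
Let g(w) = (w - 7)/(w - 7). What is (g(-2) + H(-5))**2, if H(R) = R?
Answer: 16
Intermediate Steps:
g(w) = 1 (g(w) = (-7 + w)/(-7 + w) = 1)
(g(-2) + H(-5))**2 = (1 - 5)**2 = (-4)**2 = 16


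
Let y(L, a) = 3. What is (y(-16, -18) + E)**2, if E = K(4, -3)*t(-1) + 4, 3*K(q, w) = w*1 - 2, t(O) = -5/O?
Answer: 16/9 ≈ 1.7778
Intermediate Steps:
K(q, w) = -2/3 + w/3 (K(q, w) = (w*1 - 2)/3 = (w - 2)/3 = (-2 + w)/3 = -2/3 + w/3)
E = -13/3 (E = (-2/3 + (1/3)*(-3))*(-5/(-1)) + 4 = (-2/3 - 1)*(-5*(-1)) + 4 = -5/3*5 + 4 = -25/3 + 4 = -13/3 ≈ -4.3333)
(y(-16, -18) + E)**2 = (3 - 13/3)**2 = (-4/3)**2 = 16/9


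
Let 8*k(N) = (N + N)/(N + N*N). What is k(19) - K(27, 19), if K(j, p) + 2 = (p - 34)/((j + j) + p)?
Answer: 12953/5840 ≈ 2.2180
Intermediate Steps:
K(j, p) = -2 + (-34 + p)/(p + 2*j) (K(j, p) = -2 + (p - 34)/((j + j) + p) = -2 + (-34 + p)/(2*j + p) = -2 + (-34 + p)/(p + 2*j))
k(N) = N/(4*(N + N**2)) (k(N) = ((N + N)/(N + N*N))/8 = ((2*N)/(N + N**2))/8 = (2*N/(N + N**2))/8 = N/(4*(N + N**2)))
k(19) - K(27, 19) = 1/(4*(1 + 19)) - (-34 - 1*19 - 4*27)/(19 + 2*27) = (1/4)/20 - (-34 - 19 - 108)/(19 + 54) = (1/4)*(1/20) - (-161)/73 = 1/80 - (-161)/73 = 1/80 - 1*(-161/73) = 1/80 + 161/73 = 12953/5840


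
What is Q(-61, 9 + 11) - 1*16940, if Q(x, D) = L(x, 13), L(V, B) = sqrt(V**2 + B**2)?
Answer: -16940 + sqrt(3890) ≈ -16878.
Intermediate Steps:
L(V, B) = sqrt(B**2 + V**2)
Q(x, D) = sqrt(169 + x**2) (Q(x, D) = sqrt(13**2 + x**2) = sqrt(169 + x**2))
Q(-61, 9 + 11) - 1*16940 = sqrt(169 + (-61)**2) - 1*16940 = sqrt(169 + 3721) - 16940 = sqrt(3890) - 16940 = -16940 + sqrt(3890)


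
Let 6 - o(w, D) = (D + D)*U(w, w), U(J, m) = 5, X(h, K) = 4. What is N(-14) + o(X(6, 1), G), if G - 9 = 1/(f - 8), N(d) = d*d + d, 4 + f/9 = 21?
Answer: 2840/29 ≈ 97.931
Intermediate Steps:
f = 153 (f = -36 + 9*21 = -36 + 189 = 153)
N(d) = d + d² (N(d) = d² + d = d + d²)
G = 1306/145 (G = 9 + 1/(153 - 8) = 9 + 1/145 = 1306/145 ≈ 9.0069)
o(w, D) = 6 - 10*D (o(w, D) = 6 - (D + D)*5 = 6 - 2*D*5 = 6 - 10*D)
N(-14) + o(X(6, 1), G) = -14*(1 - 14) + (6 - 10*1306/145) = -14*(-13) + (6 - 2612/29) = 182 - 2438/29 = 2840/29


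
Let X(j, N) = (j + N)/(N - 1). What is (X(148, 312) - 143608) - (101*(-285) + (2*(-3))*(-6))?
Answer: -35720689/311 ≈ -1.1486e+5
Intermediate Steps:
X(j, N) = (N + j)/(-1 + N)
(X(148, 312) - 143608) - (101*(-285) + (2*(-3))*(-6)) = ((312 + 148)/(-1 + 312) - 143608) - (101*(-285) + (2*(-3))*(-6)) = (460/311 - 143608) - (-28785 - 6*(-6)) = ((1/311)*460 - 143608) - (-28785 + 36) = (460/311 - 143608) - 1*(-28749) = -44661628/311 + 28749 = -35720689/311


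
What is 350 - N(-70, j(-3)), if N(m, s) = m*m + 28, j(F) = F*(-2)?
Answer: -4578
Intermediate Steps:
j(F) = -2*F
N(m, s) = 28 + m² (N(m, s) = m² + 28 = 28 + m²)
350 - N(-70, j(-3)) = 350 - (28 + (-70)²) = 350 - (28 + 4900) = 350 - 1*4928 = 350 - 4928 = -4578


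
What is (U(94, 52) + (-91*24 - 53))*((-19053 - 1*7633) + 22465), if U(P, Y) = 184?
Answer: 8665713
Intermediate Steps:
(U(94, 52) + (-91*24 - 53))*((-19053 - 1*7633) + 22465) = (184 + (-91*24 - 53))*((-19053 - 1*7633) + 22465) = (184 + (-2184 - 53))*((-19053 - 7633) + 22465) = (184 - 2237)*(-26686 + 22465) = -2053*(-4221) = 8665713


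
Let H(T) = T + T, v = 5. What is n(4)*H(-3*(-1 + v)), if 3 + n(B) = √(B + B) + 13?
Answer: -240 - 48*√2 ≈ -307.88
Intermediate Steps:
n(B) = 10 + √2*√B (n(B) = -3 + (√(B + B) + 13) = -3 + (√(2*B) + 13) = -3 + (√2*√B + 13) = -3 + (13 + √2*√B) = 10 + √2*√B)
H(T) = 2*T
n(4)*H(-3*(-1 + v)) = (10 + √2*√4)*(2*(-3*(-1 + 5))) = (10 + √2*2)*(2*(-3*4)) = (10 + 2*√2)*(2*(-12)) = (10 + 2*√2)*(-24) = -240 - 48*√2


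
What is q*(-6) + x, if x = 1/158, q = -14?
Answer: 13273/158 ≈ 84.006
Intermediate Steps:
x = 1/158 ≈ 0.0063291
q*(-6) + x = -14*(-6) + 1/158 = 84 + 1/158 = 13273/158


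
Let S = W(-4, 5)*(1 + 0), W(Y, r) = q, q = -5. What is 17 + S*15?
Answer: -58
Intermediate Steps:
W(Y, r) = -5
S = -5 (S = -5*(1 + 0) = -5*1 = -5)
17 + S*15 = 17 - 5*15 = 17 - 75 = -58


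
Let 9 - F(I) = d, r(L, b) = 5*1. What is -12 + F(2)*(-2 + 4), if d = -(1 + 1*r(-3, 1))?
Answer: 18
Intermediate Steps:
r(L, b) = 5
d = -6 (d = -(1 + 1*5) = -(1 + 5) = -1*6 = -6)
F(I) = 15 (F(I) = 9 - 1*(-6) = 9 + 6 = 15)
-12 + F(2)*(-2 + 4) = -12 + 15*(-2 + 4) = -12 + 15*2 = -12 + 30 = 18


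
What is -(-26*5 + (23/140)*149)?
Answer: 14773/140 ≈ 105.52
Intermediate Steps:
-(-26*5 + (23/140)*149) = -(-130 + (23*(1/140))*149) = -(-130 + (23/140)*149) = -(-130 + 3427/140) = -1*(-14773/140) = 14773/140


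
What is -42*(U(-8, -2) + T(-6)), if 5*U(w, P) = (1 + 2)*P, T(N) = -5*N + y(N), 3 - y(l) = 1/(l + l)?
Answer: -13391/10 ≈ -1339.1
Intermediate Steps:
y(l) = 3 - 1/(2*l) (y(l) = 3 - 1/(l + l) = 3 - 1/(2*l))
T(N) = 3 - 5*N - 1/(2*N) (T(N) = -5*N + (3 - 1/(2*N)) = 3 - 5*N - 1/(2*N))
U(w, P) = 3*P/5 (U(w, P) = ((1 + 2)*P)/5 = (3*P)/5 = 3*P/5)
-42*(U(-8, -2) + T(-6)) = -42*((⅗)*(-2) + (3 - 5*(-6) - ½/(-6))) = -42*(-6/5 + (3 + 30 - ½*(-⅙))) = -42*(-6/5 + (3 + 30 + 1/12)) = -42*(-6/5 + 397/12) = -42*1913/60 = -13391/10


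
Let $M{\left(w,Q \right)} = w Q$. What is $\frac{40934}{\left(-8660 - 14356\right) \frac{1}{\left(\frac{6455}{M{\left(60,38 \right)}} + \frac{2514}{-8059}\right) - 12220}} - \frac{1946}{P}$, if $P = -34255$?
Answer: $\frac{31477987662520609547}{1448671190672160} \approx 21729.0$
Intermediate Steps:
$M{\left(w,Q \right)} = Q w$
$\frac{40934}{\left(-8660 - 14356\right) \frac{1}{\left(\frac{6455}{M{\left(60,38 \right)}} + \frac{2514}{-8059}\right) - 12220}} - \frac{1946}{P} = \frac{40934}{\left(-8660 - 14356\right) \frac{1}{\left(\frac{6455}{38 \cdot 60} + \frac{2514}{-8059}\right) - 12220}} - \frac{1946}{-34255} = \frac{40934}{\left(-23016\right) \frac{1}{\left(\frac{6455}{2280} + 2514 \left(- \frac{1}{8059}\right)\right) - 12220}} - - \frac{1946}{34255} = \frac{40934}{\left(-23016\right) \frac{1}{\left(6455 \cdot \frac{1}{2280} - \frac{2514}{8059}\right) - 12220}} + \frac{1946}{34255} = \frac{40934}{\left(-23016\right) \frac{1}{\left(\frac{1291}{456} - \frac{2514}{8059}\right) - 12220}} + \frac{1946}{34255} = \frac{40934}{\left(-23016\right) \frac{1}{\frac{9257785}{3674904} - 12220}} + \frac{1946}{34255} = \frac{40934}{\left(-23016\right) \frac{1}{- \frac{44898069095}{3674904}}} + \frac{1946}{34255} = \frac{40934}{\left(-23016\right) \left(- \frac{3674904}{44898069095}\right)} + \frac{1946}{34255} = \frac{40934}{\frac{84581590464}{44898069095}} + \frac{1946}{34255} = 40934 \cdot \frac{44898069095}{84581590464} + \frac{1946}{34255} = \frac{918928780167365}{42290795232} + \frac{1946}{34255} = \frac{31477987662520609547}{1448671190672160}$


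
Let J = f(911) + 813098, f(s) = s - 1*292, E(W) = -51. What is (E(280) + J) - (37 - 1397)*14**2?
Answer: 1080226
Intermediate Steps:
f(s) = -292 + s (f(s) = s - 292 = -292 + s)
J = 813717 (J = (-292 + 911) + 813098 = 619 + 813098 = 813717)
(E(280) + J) - (37 - 1397)*14**2 = (-51 + 813717) - (37 - 1397)*14**2 = 813666 - (-1360)*196 = 813666 - 1*(-266560) = 813666 + 266560 = 1080226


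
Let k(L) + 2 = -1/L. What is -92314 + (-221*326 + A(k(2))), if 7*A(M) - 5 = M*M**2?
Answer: -9204245/56 ≈ -1.6436e+5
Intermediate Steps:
k(L) = -2 - 1/L
A(M) = 5/7 + M**3/7 (A(M) = 5/7 + (M*M**2)/7 = 5/7 + M**3/7)
-92314 + (-221*326 + A(k(2))) = -92314 + (-221*326 + (5/7 + (-2 - 1/2)**3/7)) = -92314 + (-72046 + (5/7 + (-2 - 1*1/2)**3/7)) = -92314 + (-72046 + (5/7 + (-2 - 1/2)**3/7)) = -92314 + (-72046 + (5/7 + (-5/2)**3/7)) = -92314 + (-72046 + (5/7 + (1/7)*(-125/8))) = -92314 + (-72046 + (5/7 - 125/56)) = -92314 + (-72046 - 85/56) = -92314 - 4034661/56 = -9204245/56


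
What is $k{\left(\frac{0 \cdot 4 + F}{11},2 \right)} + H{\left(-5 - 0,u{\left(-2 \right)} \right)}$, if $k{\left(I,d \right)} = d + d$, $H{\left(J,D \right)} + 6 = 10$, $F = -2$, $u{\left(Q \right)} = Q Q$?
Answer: $8$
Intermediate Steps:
$u{\left(Q \right)} = Q^{2}$
$H{\left(J,D \right)} = 4$ ($H{\left(J,D \right)} = -6 + 10 = 4$)
$k{\left(I,d \right)} = 2 d$
$k{\left(\frac{0 \cdot 4 + F}{11},2 \right)} + H{\left(-5 - 0,u{\left(-2 \right)} \right)} = 2 \cdot 2 + 4 = 4 + 4 = 8$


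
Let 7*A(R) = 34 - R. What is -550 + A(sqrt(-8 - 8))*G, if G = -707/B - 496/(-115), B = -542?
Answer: -114032921/218155 - 700274*I/218155 ≈ -522.71 - 3.21*I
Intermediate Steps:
G = 350137/62330 (G = -707/(-542) - 496/(-115) = -707*(-1/542) - 496*(-1/115) = 707/542 + 496/115 = 350137/62330 ≈ 5.6175)
A(R) = 34/7 - R/7 (A(R) = (34 - R)/7 = 34/7 - R/7)
-550 + A(sqrt(-8 - 8))*G = -550 + (34/7 - sqrt(-8 - 8)/7)*(350137/62330) = -550 + (34/7 - 4*I/7)*(350137/62330) = -550 + (5952329/218155 - 700274*I/218155) = -114032921/218155 - 700274*I/218155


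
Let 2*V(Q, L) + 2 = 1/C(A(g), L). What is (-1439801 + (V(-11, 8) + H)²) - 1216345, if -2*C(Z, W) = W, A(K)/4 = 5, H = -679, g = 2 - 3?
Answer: -140388863/64 ≈ -2.1936e+6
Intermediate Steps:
g = -1
A(K) = 20 (A(K) = 4*5 = 20)
C(Z, W) = -W/2
V(Q, L) = -1 - 1/L (V(Q, L) = -1 + 1/(2*((-L/2))) = -1 + (-2/L)/2 = -1 - 1/L)
(-1439801 + (V(-11, 8) + H)²) - 1216345 = (-1439801 + ((-1 - 1*8)/8 - 679)²) - 1216345 = (-1439801 + ((-1 - 8)/8 - 679)²) - 1216345 = (-1439801 + ((⅛)*(-9) - 679)²) - 1216345 = (-1439801 + (-9/8 - 679)²) - 1216345 = (-1439801 + (-5441/8)²) - 1216345 = (-1439801 + 29604481/64) - 1216345 = -62542783/64 - 1216345 = -140388863/64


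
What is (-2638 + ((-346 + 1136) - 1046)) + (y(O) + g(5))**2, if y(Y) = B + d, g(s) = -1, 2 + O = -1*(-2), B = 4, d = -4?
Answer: -2893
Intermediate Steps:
O = 0 (O = -2 - 1*(-2) = -2 + 2 = 0)
y(Y) = 0 (y(Y) = 4 - 4 = 0)
(-2638 + ((-346 + 1136) - 1046)) + (y(O) + g(5))**2 = (-2638 + ((-346 + 1136) - 1046)) + (0 - 1)**2 = (-2638 + (790 - 1046)) + (-1)**2 = (-2638 - 256) + 1 = -2894 + 1 = -2893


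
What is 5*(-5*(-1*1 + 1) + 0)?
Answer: 0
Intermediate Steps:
5*(-5*(-1*1 + 1) + 0) = 5*(-5*(-1 + 1) + 0) = 5*(-5*0 + 0) = 5*(0 + 0) = 5*0 = 0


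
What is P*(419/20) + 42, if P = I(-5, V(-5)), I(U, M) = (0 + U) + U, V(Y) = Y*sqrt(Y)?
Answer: -335/2 ≈ -167.50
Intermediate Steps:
V(Y) = Y**(3/2)
I(U, M) = 2*U (I(U, M) = U + U = 2*U)
P = -10 (P = 2*(-5) = -10)
P*(419/20) + 42 = -4190/20 + 42 = -10*419/20 + 42 = -419/2 + 42 = -335/2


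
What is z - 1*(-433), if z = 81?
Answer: 514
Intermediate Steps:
z - 1*(-433) = 81 - 1*(-433) = 81 + 433 = 514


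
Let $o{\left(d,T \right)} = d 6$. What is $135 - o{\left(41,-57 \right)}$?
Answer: $-111$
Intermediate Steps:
$o{\left(d,T \right)} = 6 d$
$135 - o{\left(41,-57 \right)} = 135 - 6 \cdot 41 = 135 - 246 = -111$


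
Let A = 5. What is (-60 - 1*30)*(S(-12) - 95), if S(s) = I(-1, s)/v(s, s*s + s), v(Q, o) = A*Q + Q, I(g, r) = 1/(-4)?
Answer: 136795/16 ≈ 8549.7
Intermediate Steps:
I(g, r) = -1/4
v(Q, o) = 6*Q (v(Q, o) = 5*Q + Q = 6*Q)
S(s) = -1/(24*s) (S(s) = -1/(6*s)/4 = -1/(24*s))
(-60 - 1*30)*(S(-12) - 95) = (-60 - 1*30)*(-1/24/(-12) - 95) = (-60 - 30)*(-1/24*(-1/12) - 95) = -90*(1/288 - 95) = -90*(-27359/288) = 136795/16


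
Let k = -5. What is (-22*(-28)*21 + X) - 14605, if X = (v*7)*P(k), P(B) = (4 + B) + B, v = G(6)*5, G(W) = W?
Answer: -2929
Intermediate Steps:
v = 30 (v = 6*5 = 30)
P(B) = 4 + 2*B
X = -1260 (X = (30*7)*(4 + 2*(-5)) = 210*(4 - 10) = 210*(-6) = -1260)
(-22*(-28)*21 + X) - 14605 = (-22*(-28)*21 - 1260) - 14605 = (616*21 - 1260) - 14605 = (12936 - 1260) - 14605 = 11676 - 14605 = -2929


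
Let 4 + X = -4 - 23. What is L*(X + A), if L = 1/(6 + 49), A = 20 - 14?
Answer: -5/11 ≈ -0.45455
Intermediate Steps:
A = 6
X = -31 (X = -4 + (-4 - 23) = -4 - 27 = -31)
L = 1/55 ≈ 0.018182
L*(X + A) = (-31 + 6)/55 = (1/55)*(-25) = -5/11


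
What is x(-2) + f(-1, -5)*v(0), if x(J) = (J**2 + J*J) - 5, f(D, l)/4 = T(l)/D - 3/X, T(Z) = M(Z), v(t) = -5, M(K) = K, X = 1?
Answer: -37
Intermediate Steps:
T(Z) = Z
f(D, l) = -12 + 4*l/D (f(D, l) = 4*(l/D - 3/1) = 4*(l/D - 3*1) = 4*(l/D - 3) = 4*(-3 + l/D) = -12 + 4*l/D)
x(J) = -5 + 2*J**2 (x(J) = (J**2 + J**2) - 5 = 2*J**2 - 5 = -5 + 2*J**2)
x(-2) + f(-1, -5)*v(0) = (-5 + 2*(-2)**2) + (-12 + 4*(-5)/(-1))*(-5) = (-5 + 2*4) + (-12 + 4*(-5)*(-1))*(-5) = (-5 + 8) + (-12 + 20)*(-5) = 3 + 8*(-5) = 3 - 40 = -37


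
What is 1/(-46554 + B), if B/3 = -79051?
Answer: -1/283707 ≈ -3.5248e-6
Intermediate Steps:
B = -237153 (B = 3*(-79051) = -237153)
1/(-46554 + B) = 1/(-46554 - 237153) = 1/(-283707) = -1/283707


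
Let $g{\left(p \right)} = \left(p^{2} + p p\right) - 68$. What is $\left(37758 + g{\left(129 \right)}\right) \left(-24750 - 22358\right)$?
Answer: $-3343348976$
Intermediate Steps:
$g{\left(p \right)} = -68 + 2 p^{2}$ ($g{\left(p \right)} = \left(p^{2} + p^{2}\right) - 68 = 2 p^{2} - 68 = -68 + 2 p^{2}$)
$\left(37758 + g{\left(129 \right)}\right) \left(-24750 - 22358\right) = \left(37758 - \left(68 - 2 \cdot 129^{2}\right)\right) \left(-24750 - 22358\right) = \left(37758 + \left(-68 + 2 \cdot 16641\right)\right) \left(-47108\right) = \left(37758 + \left(-68 + 33282\right)\right) \left(-47108\right) = \left(37758 + 33214\right) \left(-47108\right) = 70972 \left(-47108\right) = -3343348976$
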